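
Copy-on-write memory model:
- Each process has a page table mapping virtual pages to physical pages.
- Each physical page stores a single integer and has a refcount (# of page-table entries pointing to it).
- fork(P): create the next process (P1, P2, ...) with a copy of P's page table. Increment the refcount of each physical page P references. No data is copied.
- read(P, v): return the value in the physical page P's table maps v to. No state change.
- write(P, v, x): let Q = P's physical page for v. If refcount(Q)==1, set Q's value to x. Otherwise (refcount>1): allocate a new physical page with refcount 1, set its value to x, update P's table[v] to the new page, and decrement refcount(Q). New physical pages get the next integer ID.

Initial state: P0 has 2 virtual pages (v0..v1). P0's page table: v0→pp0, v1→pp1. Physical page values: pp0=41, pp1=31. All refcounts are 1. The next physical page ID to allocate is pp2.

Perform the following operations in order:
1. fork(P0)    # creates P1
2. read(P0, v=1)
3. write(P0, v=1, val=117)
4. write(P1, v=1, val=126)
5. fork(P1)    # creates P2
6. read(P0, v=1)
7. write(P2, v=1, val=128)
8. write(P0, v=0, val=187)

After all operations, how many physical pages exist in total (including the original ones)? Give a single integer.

Answer: 5

Derivation:
Op 1: fork(P0) -> P1. 2 ppages; refcounts: pp0:2 pp1:2
Op 2: read(P0, v1) -> 31. No state change.
Op 3: write(P0, v1, 117). refcount(pp1)=2>1 -> COPY to pp2. 3 ppages; refcounts: pp0:2 pp1:1 pp2:1
Op 4: write(P1, v1, 126). refcount(pp1)=1 -> write in place. 3 ppages; refcounts: pp0:2 pp1:1 pp2:1
Op 5: fork(P1) -> P2. 3 ppages; refcounts: pp0:3 pp1:2 pp2:1
Op 6: read(P0, v1) -> 117. No state change.
Op 7: write(P2, v1, 128). refcount(pp1)=2>1 -> COPY to pp3. 4 ppages; refcounts: pp0:3 pp1:1 pp2:1 pp3:1
Op 8: write(P0, v0, 187). refcount(pp0)=3>1 -> COPY to pp4. 5 ppages; refcounts: pp0:2 pp1:1 pp2:1 pp3:1 pp4:1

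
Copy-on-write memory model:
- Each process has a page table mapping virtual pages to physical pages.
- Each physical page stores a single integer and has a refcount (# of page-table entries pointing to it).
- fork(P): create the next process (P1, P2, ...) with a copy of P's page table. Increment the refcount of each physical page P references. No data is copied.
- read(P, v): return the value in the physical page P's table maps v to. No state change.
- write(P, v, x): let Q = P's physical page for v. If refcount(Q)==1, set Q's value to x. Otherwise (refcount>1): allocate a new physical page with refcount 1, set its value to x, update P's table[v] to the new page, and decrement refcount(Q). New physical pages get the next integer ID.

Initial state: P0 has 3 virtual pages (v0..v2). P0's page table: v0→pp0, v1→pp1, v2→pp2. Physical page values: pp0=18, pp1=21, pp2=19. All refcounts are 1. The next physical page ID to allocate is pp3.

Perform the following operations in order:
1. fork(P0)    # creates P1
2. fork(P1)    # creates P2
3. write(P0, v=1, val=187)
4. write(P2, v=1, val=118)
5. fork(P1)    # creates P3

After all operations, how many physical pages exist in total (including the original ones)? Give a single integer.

Answer: 5

Derivation:
Op 1: fork(P0) -> P1. 3 ppages; refcounts: pp0:2 pp1:2 pp2:2
Op 2: fork(P1) -> P2. 3 ppages; refcounts: pp0:3 pp1:3 pp2:3
Op 3: write(P0, v1, 187). refcount(pp1)=3>1 -> COPY to pp3. 4 ppages; refcounts: pp0:3 pp1:2 pp2:3 pp3:1
Op 4: write(P2, v1, 118). refcount(pp1)=2>1 -> COPY to pp4. 5 ppages; refcounts: pp0:3 pp1:1 pp2:3 pp3:1 pp4:1
Op 5: fork(P1) -> P3. 5 ppages; refcounts: pp0:4 pp1:2 pp2:4 pp3:1 pp4:1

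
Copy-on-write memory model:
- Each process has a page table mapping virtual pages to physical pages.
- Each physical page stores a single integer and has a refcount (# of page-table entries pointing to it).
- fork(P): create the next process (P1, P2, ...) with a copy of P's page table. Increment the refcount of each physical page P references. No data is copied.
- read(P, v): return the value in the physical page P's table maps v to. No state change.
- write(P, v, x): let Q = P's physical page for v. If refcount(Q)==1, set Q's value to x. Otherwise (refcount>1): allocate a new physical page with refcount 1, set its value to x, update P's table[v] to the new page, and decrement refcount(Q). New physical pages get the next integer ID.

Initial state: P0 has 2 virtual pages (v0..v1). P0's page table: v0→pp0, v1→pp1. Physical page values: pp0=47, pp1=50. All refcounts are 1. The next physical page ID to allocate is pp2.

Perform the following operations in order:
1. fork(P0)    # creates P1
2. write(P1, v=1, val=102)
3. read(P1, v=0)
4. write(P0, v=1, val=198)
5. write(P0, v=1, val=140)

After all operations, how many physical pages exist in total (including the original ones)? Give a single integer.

Op 1: fork(P0) -> P1. 2 ppages; refcounts: pp0:2 pp1:2
Op 2: write(P1, v1, 102). refcount(pp1)=2>1 -> COPY to pp2. 3 ppages; refcounts: pp0:2 pp1:1 pp2:1
Op 3: read(P1, v0) -> 47. No state change.
Op 4: write(P0, v1, 198). refcount(pp1)=1 -> write in place. 3 ppages; refcounts: pp0:2 pp1:1 pp2:1
Op 5: write(P0, v1, 140). refcount(pp1)=1 -> write in place. 3 ppages; refcounts: pp0:2 pp1:1 pp2:1

Answer: 3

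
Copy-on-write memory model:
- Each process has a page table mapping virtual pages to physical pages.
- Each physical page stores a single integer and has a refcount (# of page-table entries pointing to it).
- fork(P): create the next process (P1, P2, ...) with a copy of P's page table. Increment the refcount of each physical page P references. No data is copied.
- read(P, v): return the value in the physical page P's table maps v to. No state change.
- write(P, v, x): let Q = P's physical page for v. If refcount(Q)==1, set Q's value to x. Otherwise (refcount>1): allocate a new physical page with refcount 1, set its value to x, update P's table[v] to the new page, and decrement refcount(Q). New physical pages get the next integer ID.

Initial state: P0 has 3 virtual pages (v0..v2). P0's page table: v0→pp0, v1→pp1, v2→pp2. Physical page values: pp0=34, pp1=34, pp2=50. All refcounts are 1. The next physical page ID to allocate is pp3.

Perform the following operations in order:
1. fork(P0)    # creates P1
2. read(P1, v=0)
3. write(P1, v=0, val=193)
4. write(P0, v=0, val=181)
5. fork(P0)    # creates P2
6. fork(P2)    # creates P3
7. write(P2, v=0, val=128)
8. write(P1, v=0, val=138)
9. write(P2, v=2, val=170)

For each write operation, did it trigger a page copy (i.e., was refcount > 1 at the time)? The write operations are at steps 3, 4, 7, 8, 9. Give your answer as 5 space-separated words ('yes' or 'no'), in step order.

Op 1: fork(P0) -> P1. 3 ppages; refcounts: pp0:2 pp1:2 pp2:2
Op 2: read(P1, v0) -> 34. No state change.
Op 3: write(P1, v0, 193). refcount(pp0)=2>1 -> COPY to pp3. 4 ppages; refcounts: pp0:1 pp1:2 pp2:2 pp3:1
Op 4: write(P0, v0, 181). refcount(pp0)=1 -> write in place. 4 ppages; refcounts: pp0:1 pp1:2 pp2:2 pp3:1
Op 5: fork(P0) -> P2. 4 ppages; refcounts: pp0:2 pp1:3 pp2:3 pp3:1
Op 6: fork(P2) -> P3. 4 ppages; refcounts: pp0:3 pp1:4 pp2:4 pp3:1
Op 7: write(P2, v0, 128). refcount(pp0)=3>1 -> COPY to pp4. 5 ppages; refcounts: pp0:2 pp1:4 pp2:4 pp3:1 pp4:1
Op 8: write(P1, v0, 138). refcount(pp3)=1 -> write in place. 5 ppages; refcounts: pp0:2 pp1:4 pp2:4 pp3:1 pp4:1
Op 9: write(P2, v2, 170). refcount(pp2)=4>1 -> COPY to pp5. 6 ppages; refcounts: pp0:2 pp1:4 pp2:3 pp3:1 pp4:1 pp5:1

yes no yes no yes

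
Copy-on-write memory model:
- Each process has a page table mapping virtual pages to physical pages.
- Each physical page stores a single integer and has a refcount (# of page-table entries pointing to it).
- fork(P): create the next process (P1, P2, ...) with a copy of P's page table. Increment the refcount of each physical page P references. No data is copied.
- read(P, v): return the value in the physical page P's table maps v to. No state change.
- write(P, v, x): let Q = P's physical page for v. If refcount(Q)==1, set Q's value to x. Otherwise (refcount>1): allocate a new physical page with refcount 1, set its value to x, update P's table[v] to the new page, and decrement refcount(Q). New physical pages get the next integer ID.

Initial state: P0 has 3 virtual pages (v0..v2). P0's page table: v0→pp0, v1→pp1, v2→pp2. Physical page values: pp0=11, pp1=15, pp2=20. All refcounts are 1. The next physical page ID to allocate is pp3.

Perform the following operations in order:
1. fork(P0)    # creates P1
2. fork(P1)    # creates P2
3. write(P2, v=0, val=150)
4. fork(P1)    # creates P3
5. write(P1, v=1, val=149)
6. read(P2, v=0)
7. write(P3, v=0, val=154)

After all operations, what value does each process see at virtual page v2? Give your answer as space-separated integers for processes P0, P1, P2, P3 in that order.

Answer: 20 20 20 20

Derivation:
Op 1: fork(P0) -> P1. 3 ppages; refcounts: pp0:2 pp1:2 pp2:2
Op 2: fork(P1) -> P2. 3 ppages; refcounts: pp0:3 pp1:3 pp2:3
Op 3: write(P2, v0, 150). refcount(pp0)=3>1 -> COPY to pp3. 4 ppages; refcounts: pp0:2 pp1:3 pp2:3 pp3:1
Op 4: fork(P1) -> P3. 4 ppages; refcounts: pp0:3 pp1:4 pp2:4 pp3:1
Op 5: write(P1, v1, 149). refcount(pp1)=4>1 -> COPY to pp4. 5 ppages; refcounts: pp0:3 pp1:3 pp2:4 pp3:1 pp4:1
Op 6: read(P2, v0) -> 150. No state change.
Op 7: write(P3, v0, 154). refcount(pp0)=3>1 -> COPY to pp5. 6 ppages; refcounts: pp0:2 pp1:3 pp2:4 pp3:1 pp4:1 pp5:1
P0: v2 -> pp2 = 20
P1: v2 -> pp2 = 20
P2: v2 -> pp2 = 20
P3: v2 -> pp2 = 20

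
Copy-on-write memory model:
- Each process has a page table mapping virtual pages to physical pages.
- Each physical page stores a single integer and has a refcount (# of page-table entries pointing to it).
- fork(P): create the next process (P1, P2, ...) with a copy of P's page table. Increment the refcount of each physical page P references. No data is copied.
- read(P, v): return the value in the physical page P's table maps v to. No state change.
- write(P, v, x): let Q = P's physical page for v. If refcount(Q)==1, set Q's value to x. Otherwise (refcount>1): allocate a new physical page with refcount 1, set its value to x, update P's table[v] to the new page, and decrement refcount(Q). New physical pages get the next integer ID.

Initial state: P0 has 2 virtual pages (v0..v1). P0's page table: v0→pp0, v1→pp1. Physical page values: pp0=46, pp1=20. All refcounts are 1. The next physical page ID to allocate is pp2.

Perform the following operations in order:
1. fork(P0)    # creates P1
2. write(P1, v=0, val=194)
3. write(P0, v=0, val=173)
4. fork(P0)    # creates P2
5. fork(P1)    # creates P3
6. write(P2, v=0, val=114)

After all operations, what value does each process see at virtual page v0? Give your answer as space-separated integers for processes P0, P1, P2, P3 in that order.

Op 1: fork(P0) -> P1. 2 ppages; refcounts: pp0:2 pp1:2
Op 2: write(P1, v0, 194). refcount(pp0)=2>1 -> COPY to pp2. 3 ppages; refcounts: pp0:1 pp1:2 pp2:1
Op 3: write(P0, v0, 173). refcount(pp0)=1 -> write in place. 3 ppages; refcounts: pp0:1 pp1:2 pp2:1
Op 4: fork(P0) -> P2. 3 ppages; refcounts: pp0:2 pp1:3 pp2:1
Op 5: fork(P1) -> P3. 3 ppages; refcounts: pp0:2 pp1:4 pp2:2
Op 6: write(P2, v0, 114). refcount(pp0)=2>1 -> COPY to pp3. 4 ppages; refcounts: pp0:1 pp1:4 pp2:2 pp3:1
P0: v0 -> pp0 = 173
P1: v0 -> pp2 = 194
P2: v0 -> pp3 = 114
P3: v0 -> pp2 = 194

Answer: 173 194 114 194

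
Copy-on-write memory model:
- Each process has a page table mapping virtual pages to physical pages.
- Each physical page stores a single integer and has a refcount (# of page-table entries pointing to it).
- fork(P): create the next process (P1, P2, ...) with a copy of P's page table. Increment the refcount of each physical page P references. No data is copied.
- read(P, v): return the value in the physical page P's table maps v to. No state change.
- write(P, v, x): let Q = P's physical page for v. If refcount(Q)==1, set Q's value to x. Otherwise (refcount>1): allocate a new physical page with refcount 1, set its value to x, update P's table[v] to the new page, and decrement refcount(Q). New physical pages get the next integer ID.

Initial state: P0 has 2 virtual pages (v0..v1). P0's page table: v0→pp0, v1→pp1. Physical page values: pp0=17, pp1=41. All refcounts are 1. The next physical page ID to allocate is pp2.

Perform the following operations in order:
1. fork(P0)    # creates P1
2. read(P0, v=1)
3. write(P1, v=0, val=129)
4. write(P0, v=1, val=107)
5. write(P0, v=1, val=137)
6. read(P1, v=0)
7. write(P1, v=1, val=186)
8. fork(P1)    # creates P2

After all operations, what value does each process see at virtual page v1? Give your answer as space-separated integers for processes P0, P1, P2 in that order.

Op 1: fork(P0) -> P1. 2 ppages; refcounts: pp0:2 pp1:2
Op 2: read(P0, v1) -> 41. No state change.
Op 3: write(P1, v0, 129). refcount(pp0)=2>1 -> COPY to pp2. 3 ppages; refcounts: pp0:1 pp1:2 pp2:1
Op 4: write(P0, v1, 107). refcount(pp1)=2>1 -> COPY to pp3. 4 ppages; refcounts: pp0:1 pp1:1 pp2:1 pp3:1
Op 5: write(P0, v1, 137). refcount(pp3)=1 -> write in place. 4 ppages; refcounts: pp0:1 pp1:1 pp2:1 pp3:1
Op 6: read(P1, v0) -> 129. No state change.
Op 7: write(P1, v1, 186). refcount(pp1)=1 -> write in place. 4 ppages; refcounts: pp0:1 pp1:1 pp2:1 pp3:1
Op 8: fork(P1) -> P2. 4 ppages; refcounts: pp0:1 pp1:2 pp2:2 pp3:1
P0: v1 -> pp3 = 137
P1: v1 -> pp1 = 186
P2: v1 -> pp1 = 186

Answer: 137 186 186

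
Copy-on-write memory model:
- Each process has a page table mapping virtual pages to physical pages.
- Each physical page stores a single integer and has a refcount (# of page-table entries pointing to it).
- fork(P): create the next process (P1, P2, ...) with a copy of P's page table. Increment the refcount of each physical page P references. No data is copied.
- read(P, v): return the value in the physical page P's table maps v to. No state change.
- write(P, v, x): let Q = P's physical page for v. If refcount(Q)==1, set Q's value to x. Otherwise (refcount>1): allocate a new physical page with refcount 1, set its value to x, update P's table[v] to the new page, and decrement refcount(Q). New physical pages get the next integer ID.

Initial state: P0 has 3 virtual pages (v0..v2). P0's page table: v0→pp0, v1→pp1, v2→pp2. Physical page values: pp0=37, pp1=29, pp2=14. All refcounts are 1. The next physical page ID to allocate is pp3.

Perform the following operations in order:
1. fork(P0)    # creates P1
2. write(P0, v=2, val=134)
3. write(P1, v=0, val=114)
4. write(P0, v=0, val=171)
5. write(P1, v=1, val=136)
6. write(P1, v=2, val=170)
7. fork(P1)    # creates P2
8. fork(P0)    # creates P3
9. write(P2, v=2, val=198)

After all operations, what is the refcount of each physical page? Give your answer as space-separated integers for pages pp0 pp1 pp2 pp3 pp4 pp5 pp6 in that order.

Op 1: fork(P0) -> P1. 3 ppages; refcounts: pp0:2 pp1:2 pp2:2
Op 2: write(P0, v2, 134). refcount(pp2)=2>1 -> COPY to pp3. 4 ppages; refcounts: pp0:2 pp1:2 pp2:1 pp3:1
Op 3: write(P1, v0, 114). refcount(pp0)=2>1 -> COPY to pp4. 5 ppages; refcounts: pp0:1 pp1:2 pp2:1 pp3:1 pp4:1
Op 4: write(P0, v0, 171). refcount(pp0)=1 -> write in place. 5 ppages; refcounts: pp0:1 pp1:2 pp2:1 pp3:1 pp4:1
Op 5: write(P1, v1, 136). refcount(pp1)=2>1 -> COPY to pp5. 6 ppages; refcounts: pp0:1 pp1:1 pp2:1 pp3:1 pp4:1 pp5:1
Op 6: write(P1, v2, 170). refcount(pp2)=1 -> write in place. 6 ppages; refcounts: pp0:1 pp1:1 pp2:1 pp3:1 pp4:1 pp5:1
Op 7: fork(P1) -> P2. 6 ppages; refcounts: pp0:1 pp1:1 pp2:2 pp3:1 pp4:2 pp5:2
Op 8: fork(P0) -> P3. 6 ppages; refcounts: pp0:2 pp1:2 pp2:2 pp3:2 pp4:2 pp5:2
Op 9: write(P2, v2, 198). refcount(pp2)=2>1 -> COPY to pp6. 7 ppages; refcounts: pp0:2 pp1:2 pp2:1 pp3:2 pp4:2 pp5:2 pp6:1

Answer: 2 2 1 2 2 2 1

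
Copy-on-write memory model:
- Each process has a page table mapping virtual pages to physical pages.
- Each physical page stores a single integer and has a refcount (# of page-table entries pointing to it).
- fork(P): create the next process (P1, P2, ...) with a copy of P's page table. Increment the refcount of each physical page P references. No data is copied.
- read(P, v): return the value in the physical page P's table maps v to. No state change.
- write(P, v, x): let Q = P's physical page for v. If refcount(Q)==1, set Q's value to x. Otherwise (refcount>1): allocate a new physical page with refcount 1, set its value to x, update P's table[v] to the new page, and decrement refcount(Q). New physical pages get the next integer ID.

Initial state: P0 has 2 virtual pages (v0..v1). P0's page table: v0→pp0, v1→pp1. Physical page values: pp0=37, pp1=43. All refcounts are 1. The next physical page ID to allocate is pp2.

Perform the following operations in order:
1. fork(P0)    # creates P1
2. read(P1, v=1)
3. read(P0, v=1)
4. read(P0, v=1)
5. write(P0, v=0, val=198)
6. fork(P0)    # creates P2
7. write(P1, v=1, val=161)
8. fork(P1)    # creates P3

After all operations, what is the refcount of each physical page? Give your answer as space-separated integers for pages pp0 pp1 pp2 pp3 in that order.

Op 1: fork(P0) -> P1. 2 ppages; refcounts: pp0:2 pp1:2
Op 2: read(P1, v1) -> 43. No state change.
Op 3: read(P0, v1) -> 43. No state change.
Op 4: read(P0, v1) -> 43. No state change.
Op 5: write(P0, v0, 198). refcount(pp0)=2>1 -> COPY to pp2. 3 ppages; refcounts: pp0:1 pp1:2 pp2:1
Op 6: fork(P0) -> P2. 3 ppages; refcounts: pp0:1 pp1:3 pp2:2
Op 7: write(P1, v1, 161). refcount(pp1)=3>1 -> COPY to pp3. 4 ppages; refcounts: pp0:1 pp1:2 pp2:2 pp3:1
Op 8: fork(P1) -> P3. 4 ppages; refcounts: pp0:2 pp1:2 pp2:2 pp3:2

Answer: 2 2 2 2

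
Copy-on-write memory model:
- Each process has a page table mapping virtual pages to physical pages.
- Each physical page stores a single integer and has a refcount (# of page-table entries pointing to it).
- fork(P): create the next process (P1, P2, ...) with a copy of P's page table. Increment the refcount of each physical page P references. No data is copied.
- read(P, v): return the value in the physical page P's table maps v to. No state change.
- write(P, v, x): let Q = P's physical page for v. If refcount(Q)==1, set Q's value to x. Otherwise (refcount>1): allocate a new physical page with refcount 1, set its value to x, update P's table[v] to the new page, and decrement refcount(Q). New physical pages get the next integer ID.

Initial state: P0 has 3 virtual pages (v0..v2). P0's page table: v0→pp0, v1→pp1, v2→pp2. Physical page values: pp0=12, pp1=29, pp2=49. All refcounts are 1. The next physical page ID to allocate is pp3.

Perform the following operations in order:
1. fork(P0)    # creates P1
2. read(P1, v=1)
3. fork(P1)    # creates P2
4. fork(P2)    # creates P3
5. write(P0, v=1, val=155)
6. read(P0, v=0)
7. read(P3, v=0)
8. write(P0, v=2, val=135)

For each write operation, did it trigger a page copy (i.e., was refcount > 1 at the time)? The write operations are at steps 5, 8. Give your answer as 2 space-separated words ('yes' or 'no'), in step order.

Op 1: fork(P0) -> P1. 3 ppages; refcounts: pp0:2 pp1:2 pp2:2
Op 2: read(P1, v1) -> 29. No state change.
Op 3: fork(P1) -> P2. 3 ppages; refcounts: pp0:3 pp1:3 pp2:3
Op 4: fork(P2) -> P3. 3 ppages; refcounts: pp0:4 pp1:4 pp2:4
Op 5: write(P0, v1, 155). refcount(pp1)=4>1 -> COPY to pp3. 4 ppages; refcounts: pp0:4 pp1:3 pp2:4 pp3:1
Op 6: read(P0, v0) -> 12. No state change.
Op 7: read(P3, v0) -> 12. No state change.
Op 8: write(P0, v2, 135). refcount(pp2)=4>1 -> COPY to pp4. 5 ppages; refcounts: pp0:4 pp1:3 pp2:3 pp3:1 pp4:1

yes yes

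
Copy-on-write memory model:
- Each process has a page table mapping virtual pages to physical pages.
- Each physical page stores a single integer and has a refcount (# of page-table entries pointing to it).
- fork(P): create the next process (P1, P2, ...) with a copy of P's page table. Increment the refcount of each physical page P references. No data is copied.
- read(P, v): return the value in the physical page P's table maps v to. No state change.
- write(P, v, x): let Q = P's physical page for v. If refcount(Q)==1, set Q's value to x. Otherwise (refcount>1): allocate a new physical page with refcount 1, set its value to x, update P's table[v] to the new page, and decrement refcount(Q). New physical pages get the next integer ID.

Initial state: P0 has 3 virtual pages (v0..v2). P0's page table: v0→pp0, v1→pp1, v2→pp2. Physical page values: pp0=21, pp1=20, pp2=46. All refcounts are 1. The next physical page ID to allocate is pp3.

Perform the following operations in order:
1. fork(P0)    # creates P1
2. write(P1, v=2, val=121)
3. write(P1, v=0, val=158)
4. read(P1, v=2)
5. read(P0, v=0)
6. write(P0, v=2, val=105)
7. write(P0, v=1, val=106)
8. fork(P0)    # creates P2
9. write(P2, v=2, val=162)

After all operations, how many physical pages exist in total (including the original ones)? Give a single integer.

Op 1: fork(P0) -> P1. 3 ppages; refcounts: pp0:2 pp1:2 pp2:2
Op 2: write(P1, v2, 121). refcount(pp2)=2>1 -> COPY to pp3. 4 ppages; refcounts: pp0:2 pp1:2 pp2:1 pp3:1
Op 3: write(P1, v0, 158). refcount(pp0)=2>1 -> COPY to pp4. 5 ppages; refcounts: pp0:1 pp1:2 pp2:1 pp3:1 pp4:1
Op 4: read(P1, v2) -> 121. No state change.
Op 5: read(P0, v0) -> 21. No state change.
Op 6: write(P0, v2, 105). refcount(pp2)=1 -> write in place. 5 ppages; refcounts: pp0:1 pp1:2 pp2:1 pp3:1 pp4:1
Op 7: write(P0, v1, 106). refcount(pp1)=2>1 -> COPY to pp5. 6 ppages; refcounts: pp0:1 pp1:1 pp2:1 pp3:1 pp4:1 pp5:1
Op 8: fork(P0) -> P2. 6 ppages; refcounts: pp0:2 pp1:1 pp2:2 pp3:1 pp4:1 pp5:2
Op 9: write(P2, v2, 162). refcount(pp2)=2>1 -> COPY to pp6. 7 ppages; refcounts: pp0:2 pp1:1 pp2:1 pp3:1 pp4:1 pp5:2 pp6:1

Answer: 7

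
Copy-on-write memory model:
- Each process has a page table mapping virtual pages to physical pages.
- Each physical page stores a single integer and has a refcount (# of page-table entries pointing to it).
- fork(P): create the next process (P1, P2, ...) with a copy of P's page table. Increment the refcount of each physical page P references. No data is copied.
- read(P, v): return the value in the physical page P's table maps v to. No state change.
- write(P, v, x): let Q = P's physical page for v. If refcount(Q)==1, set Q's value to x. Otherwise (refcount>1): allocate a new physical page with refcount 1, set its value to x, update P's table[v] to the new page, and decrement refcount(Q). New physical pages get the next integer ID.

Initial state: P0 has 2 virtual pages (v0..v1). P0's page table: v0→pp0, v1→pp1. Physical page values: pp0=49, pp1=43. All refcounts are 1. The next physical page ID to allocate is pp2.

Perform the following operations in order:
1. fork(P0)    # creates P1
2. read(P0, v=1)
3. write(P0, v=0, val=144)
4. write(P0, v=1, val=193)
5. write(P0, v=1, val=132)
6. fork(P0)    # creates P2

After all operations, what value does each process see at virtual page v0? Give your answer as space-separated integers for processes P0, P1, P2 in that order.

Answer: 144 49 144

Derivation:
Op 1: fork(P0) -> P1. 2 ppages; refcounts: pp0:2 pp1:2
Op 2: read(P0, v1) -> 43. No state change.
Op 3: write(P0, v0, 144). refcount(pp0)=2>1 -> COPY to pp2. 3 ppages; refcounts: pp0:1 pp1:2 pp2:1
Op 4: write(P0, v1, 193). refcount(pp1)=2>1 -> COPY to pp3. 4 ppages; refcounts: pp0:1 pp1:1 pp2:1 pp3:1
Op 5: write(P0, v1, 132). refcount(pp3)=1 -> write in place. 4 ppages; refcounts: pp0:1 pp1:1 pp2:1 pp3:1
Op 6: fork(P0) -> P2. 4 ppages; refcounts: pp0:1 pp1:1 pp2:2 pp3:2
P0: v0 -> pp2 = 144
P1: v0 -> pp0 = 49
P2: v0 -> pp2 = 144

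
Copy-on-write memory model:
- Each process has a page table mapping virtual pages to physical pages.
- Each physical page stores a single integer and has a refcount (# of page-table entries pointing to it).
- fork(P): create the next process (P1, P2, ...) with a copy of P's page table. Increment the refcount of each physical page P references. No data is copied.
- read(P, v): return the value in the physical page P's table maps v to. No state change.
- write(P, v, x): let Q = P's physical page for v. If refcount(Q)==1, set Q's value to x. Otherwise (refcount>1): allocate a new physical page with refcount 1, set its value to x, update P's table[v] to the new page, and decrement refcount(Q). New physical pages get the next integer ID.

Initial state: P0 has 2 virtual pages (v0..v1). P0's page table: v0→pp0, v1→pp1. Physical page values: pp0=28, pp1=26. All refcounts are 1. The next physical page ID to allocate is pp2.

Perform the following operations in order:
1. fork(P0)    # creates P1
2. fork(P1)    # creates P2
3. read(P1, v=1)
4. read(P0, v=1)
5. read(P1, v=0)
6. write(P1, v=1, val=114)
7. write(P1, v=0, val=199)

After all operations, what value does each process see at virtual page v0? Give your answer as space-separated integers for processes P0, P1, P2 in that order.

Answer: 28 199 28

Derivation:
Op 1: fork(P0) -> P1. 2 ppages; refcounts: pp0:2 pp1:2
Op 2: fork(P1) -> P2. 2 ppages; refcounts: pp0:3 pp1:3
Op 3: read(P1, v1) -> 26. No state change.
Op 4: read(P0, v1) -> 26. No state change.
Op 5: read(P1, v0) -> 28. No state change.
Op 6: write(P1, v1, 114). refcount(pp1)=3>1 -> COPY to pp2. 3 ppages; refcounts: pp0:3 pp1:2 pp2:1
Op 7: write(P1, v0, 199). refcount(pp0)=3>1 -> COPY to pp3. 4 ppages; refcounts: pp0:2 pp1:2 pp2:1 pp3:1
P0: v0 -> pp0 = 28
P1: v0 -> pp3 = 199
P2: v0 -> pp0 = 28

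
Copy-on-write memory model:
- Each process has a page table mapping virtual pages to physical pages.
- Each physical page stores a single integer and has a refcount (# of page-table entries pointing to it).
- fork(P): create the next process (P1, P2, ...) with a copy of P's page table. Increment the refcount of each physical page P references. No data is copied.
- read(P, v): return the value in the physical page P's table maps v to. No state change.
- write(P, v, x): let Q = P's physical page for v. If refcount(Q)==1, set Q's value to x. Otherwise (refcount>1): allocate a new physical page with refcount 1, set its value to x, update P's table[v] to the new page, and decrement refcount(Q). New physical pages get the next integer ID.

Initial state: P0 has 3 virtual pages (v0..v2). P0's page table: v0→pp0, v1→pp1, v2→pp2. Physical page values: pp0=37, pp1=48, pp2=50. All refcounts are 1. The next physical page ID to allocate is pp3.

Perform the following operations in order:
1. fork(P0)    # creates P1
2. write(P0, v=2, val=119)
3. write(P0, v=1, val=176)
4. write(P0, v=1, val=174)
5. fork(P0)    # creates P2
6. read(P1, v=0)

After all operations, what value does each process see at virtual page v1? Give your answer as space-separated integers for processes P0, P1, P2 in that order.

Op 1: fork(P0) -> P1. 3 ppages; refcounts: pp0:2 pp1:2 pp2:2
Op 2: write(P0, v2, 119). refcount(pp2)=2>1 -> COPY to pp3. 4 ppages; refcounts: pp0:2 pp1:2 pp2:1 pp3:1
Op 3: write(P0, v1, 176). refcount(pp1)=2>1 -> COPY to pp4. 5 ppages; refcounts: pp0:2 pp1:1 pp2:1 pp3:1 pp4:1
Op 4: write(P0, v1, 174). refcount(pp4)=1 -> write in place. 5 ppages; refcounts: pp0:2 pp1:1 pp2:1 pp3:1 pp4:1
Op 5: fork(P0) -> P2. 5 ppages; refcounts: pp0:3 pp1:1 pp2:1 pp3:2 pp4:2
Op 6: read(P1, v0) -> 37. No state change.
P0: v1 -> pp4 = 174
P1: v1 -> pp1 = 48
P2: v1 -> pp4 = 174

Answer: 174 48 174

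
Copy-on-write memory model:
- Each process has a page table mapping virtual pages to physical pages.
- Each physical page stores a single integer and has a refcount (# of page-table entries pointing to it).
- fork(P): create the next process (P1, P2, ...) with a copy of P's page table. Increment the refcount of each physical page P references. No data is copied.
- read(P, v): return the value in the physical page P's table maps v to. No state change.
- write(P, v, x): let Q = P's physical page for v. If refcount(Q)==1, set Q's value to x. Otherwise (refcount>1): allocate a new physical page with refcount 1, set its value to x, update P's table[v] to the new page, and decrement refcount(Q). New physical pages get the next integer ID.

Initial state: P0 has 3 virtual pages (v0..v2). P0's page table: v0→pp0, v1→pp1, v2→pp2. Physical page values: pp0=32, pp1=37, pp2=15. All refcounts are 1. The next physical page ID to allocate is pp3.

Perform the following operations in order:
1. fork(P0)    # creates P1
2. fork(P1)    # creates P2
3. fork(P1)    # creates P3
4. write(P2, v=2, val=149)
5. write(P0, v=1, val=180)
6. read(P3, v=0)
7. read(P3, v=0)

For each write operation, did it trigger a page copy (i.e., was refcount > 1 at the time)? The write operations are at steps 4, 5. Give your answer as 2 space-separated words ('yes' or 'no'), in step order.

Op 1: fork(P0) -> P1. 3 ppages; refcounts: pp0:2 pp1:2 pp2:2
Op 2: fork(P1) -> P2. 3 ppages; refcounts: pp0:3 pp1:3 pp2:3
Op 3: fork(P1) -> P3. 3 ppages; refcounts: pp0:4 pp1:4 pp2:4
Op 4: write(P2, v2, 149). refcount(pp2)=4>1 -> COPY to pp3. 4 ppages; refcounts: pp0:4 pp1:4 pp2:3 pp3:1
Op 5: write(P0, v1, 180). refcount(pp1)=4>1 -> COPY to pp4. 5 ppages; refcounts: pp0:4 pp1:3 pp2:3 pp3:1 pp4:1
Op 6: read(P3, v0) -> 32. No state change.
Op 7: read(P3, v0) -> 32. No state change.

yes yes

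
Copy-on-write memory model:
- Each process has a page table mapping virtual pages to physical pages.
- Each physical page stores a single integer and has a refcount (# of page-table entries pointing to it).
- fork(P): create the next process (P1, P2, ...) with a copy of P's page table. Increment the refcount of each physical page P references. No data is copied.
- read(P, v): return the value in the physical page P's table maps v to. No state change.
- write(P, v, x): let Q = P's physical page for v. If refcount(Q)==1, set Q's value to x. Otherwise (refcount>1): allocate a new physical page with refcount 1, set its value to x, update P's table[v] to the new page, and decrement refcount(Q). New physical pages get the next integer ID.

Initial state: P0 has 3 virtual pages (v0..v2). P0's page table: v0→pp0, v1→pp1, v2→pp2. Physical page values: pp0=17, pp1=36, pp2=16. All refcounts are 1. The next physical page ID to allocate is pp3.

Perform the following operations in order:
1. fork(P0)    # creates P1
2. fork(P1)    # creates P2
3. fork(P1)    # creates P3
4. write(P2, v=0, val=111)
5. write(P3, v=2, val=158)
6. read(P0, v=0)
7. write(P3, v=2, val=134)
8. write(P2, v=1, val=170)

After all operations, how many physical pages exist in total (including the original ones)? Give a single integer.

Op 1: fork(P0) -> P1. 3 ppages; refcounts: pp0:2 pp1:2 pp2:2
Op 2: fork(P1) -> P2. 3 ppages; refcounts: pp0:3 pp1:3 pp2:3
Op 3: fork(P1) -> P3. 3 ppages; refcounts: pp0:4 pp1:4 pp2:4
Op 4: write(P2, v0, 111). refcount(pp0)=4>1 -> COPY to pp3. 4 ppages; refcounts: pp0:3 pp1:4 pp2:4 pp3:1
Op 5: write(P3, v2, 158). refcount(pp2)=4>1 -> COPY to pp4. 5 ppages; refcounts: pp0:3 pp1:4 pp2:3 pp3:1 pp4:1
Op 6: read(P0, v0) -> 17. No state change.
Op 7: write(P3, v2, 134). refcount(pp4)=1 -> write in place. 5 ppages; refcounts: pp0:3 pp1:4 pp2:3 pp3:1 pp4:1
Op 8: write(P2, v1, 170). refcount(pp1)=4>1 -> COPY to pp5. 6 ppages; refcounts: pp0:3 pp1:3 pp2:3 pp3:1 pp4:1 pp5:1

Answer: 6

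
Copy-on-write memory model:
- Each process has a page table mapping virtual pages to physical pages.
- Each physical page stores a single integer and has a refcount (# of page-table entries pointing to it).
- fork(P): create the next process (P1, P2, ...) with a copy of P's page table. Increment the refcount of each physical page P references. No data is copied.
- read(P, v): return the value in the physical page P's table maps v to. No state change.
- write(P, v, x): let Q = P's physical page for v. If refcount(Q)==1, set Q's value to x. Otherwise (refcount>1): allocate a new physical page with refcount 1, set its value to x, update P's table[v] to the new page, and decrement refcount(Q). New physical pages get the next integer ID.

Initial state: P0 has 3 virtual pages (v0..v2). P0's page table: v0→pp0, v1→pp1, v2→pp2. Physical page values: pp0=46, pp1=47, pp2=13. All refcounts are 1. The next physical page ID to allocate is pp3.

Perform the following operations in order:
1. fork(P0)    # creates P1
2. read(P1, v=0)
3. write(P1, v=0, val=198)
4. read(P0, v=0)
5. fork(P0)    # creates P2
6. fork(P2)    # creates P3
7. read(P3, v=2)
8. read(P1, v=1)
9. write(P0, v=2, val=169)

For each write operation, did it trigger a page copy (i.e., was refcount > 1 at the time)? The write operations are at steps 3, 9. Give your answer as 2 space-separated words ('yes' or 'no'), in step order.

Op 1: fork(P0) -> P1. 3 ppages; refcounts: pp0:2 pp1:2 pp2:2
Op 2: read(P1, v0) -> 46. No state change.
Op 3: write(P1, v0, 198). refcount(pp0)=2>1 -> COPY to pp3. 4 ppages; refcounts: pp0:1 pp1:2 pp2:2 pp3:1
Op 4: read(P0, v0) -> 46. No state change.
Op 5: fork(P0) -> P2. 4 ppages; refcounts: pp0:2 pp1:3 pp2:3 pp3:1
Op 6: fork(P2) -> P3. 4 ppages; refcounts: pp0:3 pp1:4 pp2:4 pp3:1
Op 7: read(P3, v2) -> 13. No state change.
Op 8: read(P1, v1) -> 47. No state change.
Op 9: write(P0, v2, 169). refcount(pp2)=4>1 -> COPY to pp4. 5 ppages; refcounts: pp0:3 pp1:4 pp2:3 pp3:1 pp4:1

yes yes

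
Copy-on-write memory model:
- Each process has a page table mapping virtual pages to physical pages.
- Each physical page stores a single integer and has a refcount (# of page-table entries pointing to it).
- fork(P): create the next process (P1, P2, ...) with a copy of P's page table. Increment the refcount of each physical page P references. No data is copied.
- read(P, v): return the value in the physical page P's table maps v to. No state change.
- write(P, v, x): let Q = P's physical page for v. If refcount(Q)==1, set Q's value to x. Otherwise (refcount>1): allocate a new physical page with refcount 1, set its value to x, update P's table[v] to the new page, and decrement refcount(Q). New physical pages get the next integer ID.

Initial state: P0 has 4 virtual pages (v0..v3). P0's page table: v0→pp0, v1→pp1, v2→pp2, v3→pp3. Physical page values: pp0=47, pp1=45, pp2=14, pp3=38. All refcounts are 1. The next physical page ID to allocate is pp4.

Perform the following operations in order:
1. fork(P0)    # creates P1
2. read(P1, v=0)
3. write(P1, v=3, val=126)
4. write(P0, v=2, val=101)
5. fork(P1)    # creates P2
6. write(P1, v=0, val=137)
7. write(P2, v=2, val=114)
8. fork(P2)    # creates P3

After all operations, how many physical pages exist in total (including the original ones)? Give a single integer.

Op 1: fork(P0) -> P1. 4 ppages; refcounts: pp0:2 pp1:2 pp2:2 pp3:2
Op 2: read(P1, v0) -> 47. No state change.
Op 3: write(P1, v3, 126). refcount(pp3)=2>1 -> COPY to pp4. 5 ppages; refcounts: pp0:2 pp1:2 pp2:2 pp3:1 pp4:1
Op 4: write(P0, v2, 101). refcount(pp2)=2>1 -> COPY to pp5. 6 ppages; refcounts: pp0:2 pp1:2 pp2:1 pp3:1 pp4:1 pp5:1
Op 5: fork(P1) -> P2. 6 ppages; refcounts: pp0:3 pp1:3 pp2:2 pp3:1 pp4:2 pp5:1
Op 6: write(P1, v0, 137). refcount(pp0)=3>1 -> COPY to pp6. 7 ppages; refcounts: pp0:2 pp1:3 pp2:2 pp3:1 pp4:2 pp5:1 pp6:1
Op 7: write(P2, v2, 114). refcount(pp2)=2>1 -> COPY to pp7. 8 ppages; refcounts: pp0:2 pp1:3 pp2:1 pp3:1 pp4:2 pp5:1 pp6:1 pp7:1
Op 8: fork(P2) -> P3. 8 ppages; refcounts: pp0:3 pp1:4 pp2:1 pp3:1 pp4:3 pp5:1 pp6:1 pp7:2

Answer: 8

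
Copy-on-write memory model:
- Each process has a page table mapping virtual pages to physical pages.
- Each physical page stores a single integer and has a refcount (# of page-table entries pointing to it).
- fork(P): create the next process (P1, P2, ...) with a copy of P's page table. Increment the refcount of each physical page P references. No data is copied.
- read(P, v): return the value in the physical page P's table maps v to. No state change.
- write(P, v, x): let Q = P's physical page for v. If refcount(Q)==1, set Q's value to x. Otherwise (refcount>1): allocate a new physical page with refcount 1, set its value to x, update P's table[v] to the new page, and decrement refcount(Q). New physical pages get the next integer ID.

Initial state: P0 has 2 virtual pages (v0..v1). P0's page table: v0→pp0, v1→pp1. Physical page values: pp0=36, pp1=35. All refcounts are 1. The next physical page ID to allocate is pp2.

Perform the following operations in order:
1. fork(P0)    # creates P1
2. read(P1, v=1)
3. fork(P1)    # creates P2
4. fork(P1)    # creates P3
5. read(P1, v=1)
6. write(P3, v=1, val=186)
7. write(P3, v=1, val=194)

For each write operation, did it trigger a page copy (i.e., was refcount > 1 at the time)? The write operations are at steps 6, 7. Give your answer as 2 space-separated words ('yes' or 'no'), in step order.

Op 1: fork(P0) -> P1. 2 ppages; refcounts: pp0:2 pp1:2
Op 2: read(P1, v1) -> 35. No state change.
Op 3: fork(P1) -> P2. 2 ppages; refcounts: pp0:3 pp1:3
Op 4: fork(P1) -> P3. 2 ppages; refcounts: pp0:4 pp1:4
Op 5: read(P1, v1) -> 35. No state change.
Op 6: write(P3, v1, 186). refcount(pp1)=4>1 -> COPY to pp2. 3 ppages; refcounts: pp0:4 pp1:3 pp2:1
Op 7: write(P3, v1, 194). refcount(pp2)=1 -> write in place. 3 ppages; refcounts: pp0:4 pp1:3 pp2:1

yes no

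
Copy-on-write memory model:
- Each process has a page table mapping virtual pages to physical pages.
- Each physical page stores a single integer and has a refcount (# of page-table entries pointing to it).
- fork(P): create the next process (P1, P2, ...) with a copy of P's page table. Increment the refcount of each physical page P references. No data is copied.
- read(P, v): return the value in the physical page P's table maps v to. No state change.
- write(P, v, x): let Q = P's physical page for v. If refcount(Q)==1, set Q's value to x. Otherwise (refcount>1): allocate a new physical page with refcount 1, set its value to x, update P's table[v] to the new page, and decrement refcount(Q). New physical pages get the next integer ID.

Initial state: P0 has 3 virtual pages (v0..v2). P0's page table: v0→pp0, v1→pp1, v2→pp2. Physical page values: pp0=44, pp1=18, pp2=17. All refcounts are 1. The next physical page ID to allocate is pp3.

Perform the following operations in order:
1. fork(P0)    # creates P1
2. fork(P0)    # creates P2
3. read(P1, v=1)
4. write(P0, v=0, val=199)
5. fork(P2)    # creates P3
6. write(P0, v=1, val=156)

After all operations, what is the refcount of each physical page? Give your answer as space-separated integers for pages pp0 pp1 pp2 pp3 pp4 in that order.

Op 1: fork(P0) -> P1. 3 ppages; refcounts: pp0:2 pp1:2 pp2:2
Op 2: fork(P0) -> P2. 3 ppages; refcounts: pp0:3 pp1:3 pp2:3
Op 3: read(P1, v1) -> 18. No state change.
Op 4: write(P0, v0, 199). refcount(pp0)=3>1 -> COPY to pp3. 4 ppages; refcounts: pp0:2 pp1:3 pp2:3 pp3:1
Op 5: fork(P2) -> P3. 4 ppages; refcounts: pp0:3 pp1:4 pp2:4 pp3:1
Op 6: write(P0, v1, 156). refcount(pp1)=4>1 -> COPY to pp4. 5 ppages; refcounts: pp0:3 pp1:3 pp2:4 pp3:1 pp4:1

Answer: 3 3 4 1 1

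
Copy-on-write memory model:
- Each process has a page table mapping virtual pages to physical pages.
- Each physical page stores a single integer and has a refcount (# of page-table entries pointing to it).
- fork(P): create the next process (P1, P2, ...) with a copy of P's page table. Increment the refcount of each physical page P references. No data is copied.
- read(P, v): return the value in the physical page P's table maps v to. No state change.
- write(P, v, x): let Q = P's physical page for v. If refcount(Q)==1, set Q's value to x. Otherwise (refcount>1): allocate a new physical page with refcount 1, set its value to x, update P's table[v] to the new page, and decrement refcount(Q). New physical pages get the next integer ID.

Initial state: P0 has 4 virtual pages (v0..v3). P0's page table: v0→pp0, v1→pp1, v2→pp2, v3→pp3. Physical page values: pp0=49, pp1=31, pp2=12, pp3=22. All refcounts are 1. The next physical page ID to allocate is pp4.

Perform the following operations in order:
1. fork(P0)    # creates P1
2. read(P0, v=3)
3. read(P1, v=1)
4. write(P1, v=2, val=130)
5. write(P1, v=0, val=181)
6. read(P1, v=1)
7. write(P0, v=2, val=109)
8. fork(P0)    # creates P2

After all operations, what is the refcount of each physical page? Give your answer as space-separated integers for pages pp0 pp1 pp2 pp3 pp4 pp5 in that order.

Op 1: fork(P0) -> P1. 4 ppages; refcounts: pp0:2 pp1:2 pp2:2 pp3:2
Op 2: read(P0, v3) -> 22. No state change.
Op 3: read(P1, v1) -> 31. No state change.
Op 4: write(P1, v2, 130). refcount(pp2)=2>1 -> COPY to pp4. 5 ppages; refcounts: pp0:2 pp1:2 pp2:1 pp3:2 pp4:1
Op 5: write(P1, v0, 181). refcount(pp0)=2>1 -> COPY to pp5. 6 ppages; refcounts: pp0:1 pp1:2 pp2:1 pp3:2 pp4:1 pp5:1
Op 6: read(P1, v1) -> 31. No state change.
Op 7: write(P0, v2, 109). refcount(pp2)=1 -> write in place. 6 ppages; refcounts: pp0:1 pp1:2 pp2:1 pp3:2 pp4:1 pp5:1
Op 8: fork(P0) -> P2. 6 ppages; refcounts: pp0:2 pp1:3 pp2:2 pp3:3 pp4:1 pp5:1

Answer: 2 3 2 3 1 1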